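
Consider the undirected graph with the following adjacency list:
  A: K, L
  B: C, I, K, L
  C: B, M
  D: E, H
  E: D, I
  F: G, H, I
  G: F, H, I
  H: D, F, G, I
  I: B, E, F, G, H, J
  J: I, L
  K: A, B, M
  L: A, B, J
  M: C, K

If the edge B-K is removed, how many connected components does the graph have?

B and K are still connected via B-L-A-K, so the component count stays at 1.

1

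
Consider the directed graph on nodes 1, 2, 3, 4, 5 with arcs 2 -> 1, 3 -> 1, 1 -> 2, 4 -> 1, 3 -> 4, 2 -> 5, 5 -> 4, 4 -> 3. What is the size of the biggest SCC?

{1, 2, 3, 4, 5} are all mutually reachable — one SCC of size 5.
The largest has 5 vertices.

5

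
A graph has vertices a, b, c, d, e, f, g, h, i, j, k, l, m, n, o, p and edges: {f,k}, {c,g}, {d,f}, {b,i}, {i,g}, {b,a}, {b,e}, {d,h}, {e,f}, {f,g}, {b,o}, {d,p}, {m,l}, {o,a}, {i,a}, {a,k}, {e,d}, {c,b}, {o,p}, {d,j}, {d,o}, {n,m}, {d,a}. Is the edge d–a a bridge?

After removing d–a, the path d-o-a still connects them, so the edge is not a bridge.

No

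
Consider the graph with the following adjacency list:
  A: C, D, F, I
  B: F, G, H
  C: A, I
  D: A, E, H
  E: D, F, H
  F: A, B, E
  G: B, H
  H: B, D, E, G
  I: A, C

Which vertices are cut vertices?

A

Removing A increases the component count from 1 to 2, so A is a cut vertex.
By contrast removing D leaves 1 component; it is not a cut vertex. No other vertex is a cut vertex either.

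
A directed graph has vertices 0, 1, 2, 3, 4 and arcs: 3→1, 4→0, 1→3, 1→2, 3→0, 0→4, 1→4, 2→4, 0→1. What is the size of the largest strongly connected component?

{0, 1, 2, 3, 4} are all mutually reachable — one SCC of size 5.
The largest has 5 vertices.

5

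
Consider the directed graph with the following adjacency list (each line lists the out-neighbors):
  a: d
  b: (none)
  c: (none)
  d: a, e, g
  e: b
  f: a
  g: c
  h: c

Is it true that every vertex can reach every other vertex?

There is no directed path from b to e, so the graph is not strongly connected.

No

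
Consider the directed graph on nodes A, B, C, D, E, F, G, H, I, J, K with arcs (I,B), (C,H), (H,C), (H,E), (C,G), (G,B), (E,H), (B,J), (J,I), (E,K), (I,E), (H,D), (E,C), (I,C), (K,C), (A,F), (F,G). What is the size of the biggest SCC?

8

{B, C, E, G, H, I, J, K} are all mutually reachable — one SCC of size 8.
{D} is an SCC by itself.
{A} is an SCC by itself.
{F} is an SCC by itself.
The largest has 8 vertices.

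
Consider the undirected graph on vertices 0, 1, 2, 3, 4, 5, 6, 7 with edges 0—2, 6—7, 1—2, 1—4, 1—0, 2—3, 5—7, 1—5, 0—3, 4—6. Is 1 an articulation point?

Deleting 1 raises the number of components from 1 to 2, so 1 is a cut vertex.

Yes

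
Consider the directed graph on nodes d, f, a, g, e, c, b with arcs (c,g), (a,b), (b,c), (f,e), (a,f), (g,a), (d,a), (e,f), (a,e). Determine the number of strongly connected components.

{a, b, c, g} are all mutually reachable — one SCC of size 4.
{e, f} are all mutually reachable — one SCC of size 2.
{d} is an SCC by itself.
That gives 3 strongly connected components.

3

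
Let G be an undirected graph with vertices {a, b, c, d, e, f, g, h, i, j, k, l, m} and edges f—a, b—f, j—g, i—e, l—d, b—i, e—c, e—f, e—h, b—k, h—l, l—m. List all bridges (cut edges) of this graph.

The edges on the cycle b-i-e-f-b are not bridges since each lies on that cycle.
But removing l—m disconnects l from m; removing l—h disconnects l from h; removing e—c disconnects e from c; removing b—k disconnects b from k — these are bridges.
In total 8 edges are bridges.

a-f, b-k, c-e, d-l, e-h, g-j, h-l, l-m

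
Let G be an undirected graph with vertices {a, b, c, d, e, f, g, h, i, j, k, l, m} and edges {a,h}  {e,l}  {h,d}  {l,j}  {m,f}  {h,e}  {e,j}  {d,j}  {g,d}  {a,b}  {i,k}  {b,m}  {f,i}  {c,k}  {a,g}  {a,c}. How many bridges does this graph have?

The edges on the cycle a-b-m-f-i-k-c-a are not bridges since each lies on that cycle.
Every edge lies on some cycle, so there are no bridges.

0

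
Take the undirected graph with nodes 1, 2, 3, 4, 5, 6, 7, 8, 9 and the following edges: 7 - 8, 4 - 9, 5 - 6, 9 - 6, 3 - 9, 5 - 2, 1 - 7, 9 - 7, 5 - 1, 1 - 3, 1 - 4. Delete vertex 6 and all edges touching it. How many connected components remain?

1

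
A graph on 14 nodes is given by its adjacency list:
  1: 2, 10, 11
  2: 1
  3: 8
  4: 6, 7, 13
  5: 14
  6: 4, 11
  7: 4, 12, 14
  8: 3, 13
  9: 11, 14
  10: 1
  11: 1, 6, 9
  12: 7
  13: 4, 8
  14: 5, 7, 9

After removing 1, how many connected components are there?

3

With 1 gone, the remaining components are: {10}; {2}; {3, 4, 5, 6, 7, 8, 9, 11, 12, 13, 14}.
That is 3 components.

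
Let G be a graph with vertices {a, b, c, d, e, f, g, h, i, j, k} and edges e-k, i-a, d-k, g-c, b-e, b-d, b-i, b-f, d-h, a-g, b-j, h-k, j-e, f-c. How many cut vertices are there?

1

Removing b increases the component count from 1 to 2, so b is a cut vertex.
By contrast removing h leaves 1 component; it is not a cut vertex. No other vertex is a cut vertex either.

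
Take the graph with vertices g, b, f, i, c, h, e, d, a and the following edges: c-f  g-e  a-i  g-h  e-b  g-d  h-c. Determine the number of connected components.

Starting from a we can reach a, i. That is one component of size 2.
Starting from b we can reach b, c, d, e, f, g, h. That is one component of size 7.
Total: 2 components.

2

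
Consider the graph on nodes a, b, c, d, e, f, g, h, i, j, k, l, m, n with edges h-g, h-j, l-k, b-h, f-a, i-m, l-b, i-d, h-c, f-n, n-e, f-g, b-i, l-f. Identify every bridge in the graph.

The edges on the cycle l-f-g-h-b-l are not bridges since each lies on that cycle.
But removing h-c disconnects h from c; removing d-i disconnects d from i; removing f-n disconnects f from n; removing k-l disconnects k from l — these are bridges.
In total 9 edges are bridges.

a-f, b-i, c-h, d-i, e-n, f-n, h-j, i-m, k-l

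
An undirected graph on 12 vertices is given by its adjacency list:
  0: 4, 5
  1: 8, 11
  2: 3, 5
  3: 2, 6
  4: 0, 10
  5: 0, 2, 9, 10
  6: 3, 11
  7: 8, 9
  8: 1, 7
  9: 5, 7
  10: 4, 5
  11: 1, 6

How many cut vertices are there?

1

Removing 5 increases the component count from 1 to 2, so 5 is a cut vertex.
By contrast removing 11 leaves 1 component; it is not a cut vertex. No other vertex is a cut vertex either.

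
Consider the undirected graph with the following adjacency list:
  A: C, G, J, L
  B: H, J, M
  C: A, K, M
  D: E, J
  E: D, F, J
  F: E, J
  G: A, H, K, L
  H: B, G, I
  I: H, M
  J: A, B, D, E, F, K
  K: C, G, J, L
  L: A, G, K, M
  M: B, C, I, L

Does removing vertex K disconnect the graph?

No

Deleting K leaves 1 component (was 1) (its neighbors C, G, J, L remain connected to each other), so K is not a cut vertex.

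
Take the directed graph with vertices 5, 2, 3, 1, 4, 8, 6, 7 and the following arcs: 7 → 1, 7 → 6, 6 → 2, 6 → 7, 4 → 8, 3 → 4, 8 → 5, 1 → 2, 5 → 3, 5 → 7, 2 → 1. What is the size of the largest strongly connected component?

4

{3, 4, 5, 8} are all mutually reachable — one SCC of size 4.
{1, 2} are all mutually reachable — one SCC of size 2.
{6, 7} are all mutually reachable — one SCC of size 2.
The largest has 4 vertices.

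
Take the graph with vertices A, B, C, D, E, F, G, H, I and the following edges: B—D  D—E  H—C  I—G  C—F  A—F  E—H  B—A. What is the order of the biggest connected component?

Starting from G we can reach G, I. That is one component of size 2.
Starting from A we can reach A, B, C, D, E, F, H. That is one component of size 7.
The largest has 7 vertices.

7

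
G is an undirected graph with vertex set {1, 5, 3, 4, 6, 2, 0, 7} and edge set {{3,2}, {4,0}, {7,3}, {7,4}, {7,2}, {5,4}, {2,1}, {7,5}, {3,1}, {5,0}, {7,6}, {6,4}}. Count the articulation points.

1

Removing 7 increases the component count from 1 to 2, so 7 is a cut vertex.
By contrast removing 2 leaves 1 component; it is not a cut vertex. No other vertex is a cut vertex either.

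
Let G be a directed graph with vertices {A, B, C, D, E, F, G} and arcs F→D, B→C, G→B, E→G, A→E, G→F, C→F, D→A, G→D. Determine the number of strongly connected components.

{A, B, C, D, E, F, G} are all mutually reachable — one SCC of size 7.
That gives 1 strongly connected component.

1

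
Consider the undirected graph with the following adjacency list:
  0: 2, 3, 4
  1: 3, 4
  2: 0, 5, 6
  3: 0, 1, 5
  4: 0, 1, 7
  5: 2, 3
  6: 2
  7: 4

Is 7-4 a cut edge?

Removing 7-4 leaves no path between 7 and 4: the component count goes from 1 to 2. So it is a bridge.

Yes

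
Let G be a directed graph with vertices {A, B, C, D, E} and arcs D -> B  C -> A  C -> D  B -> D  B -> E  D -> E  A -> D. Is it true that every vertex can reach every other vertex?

There is no directed path from B to C, so the graph is not strongly connected.

No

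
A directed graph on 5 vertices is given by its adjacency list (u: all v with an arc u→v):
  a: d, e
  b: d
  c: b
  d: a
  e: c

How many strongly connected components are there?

{a, b, c, d, e} are all mutually reachable — one SCC of size 5.
That gives 1 strongly connected component.

1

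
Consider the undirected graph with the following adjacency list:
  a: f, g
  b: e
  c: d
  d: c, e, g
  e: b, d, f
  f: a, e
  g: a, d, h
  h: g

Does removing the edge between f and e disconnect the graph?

After removing f-e, the path f-a-g-d-e still connects them, so the edge is not a bridge.

No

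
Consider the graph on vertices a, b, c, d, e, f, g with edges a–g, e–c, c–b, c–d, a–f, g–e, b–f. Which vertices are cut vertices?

c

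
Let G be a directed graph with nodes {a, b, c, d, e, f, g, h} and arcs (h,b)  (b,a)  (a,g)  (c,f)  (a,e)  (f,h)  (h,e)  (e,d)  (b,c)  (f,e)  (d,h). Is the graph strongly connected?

There is no directed path from g to b, so the graph is not strongly connected.

No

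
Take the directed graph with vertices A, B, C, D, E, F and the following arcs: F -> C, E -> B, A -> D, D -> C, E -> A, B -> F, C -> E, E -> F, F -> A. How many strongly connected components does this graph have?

1

{A, B, C, D, E, F} are all mutually reachable — one SCC of size 6.
That gives 1 strongly connected component.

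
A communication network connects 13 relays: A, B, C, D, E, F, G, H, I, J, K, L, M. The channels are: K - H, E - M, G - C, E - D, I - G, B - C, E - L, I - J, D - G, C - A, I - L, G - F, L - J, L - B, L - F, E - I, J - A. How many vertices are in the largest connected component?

Starting from H we can reach H, K. That is one component of size 2.
Starting from A we can reach A, B, C, D, E, F, G, I, J, L, M. That is one component of size 11.
The largest has 11 vertices.

11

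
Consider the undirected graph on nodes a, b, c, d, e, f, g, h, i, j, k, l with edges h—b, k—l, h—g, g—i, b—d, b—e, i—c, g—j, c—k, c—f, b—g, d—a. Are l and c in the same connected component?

From l we can reach a, b, c, d, e, f, g, h, i, j, k, l, which includes c.

Yes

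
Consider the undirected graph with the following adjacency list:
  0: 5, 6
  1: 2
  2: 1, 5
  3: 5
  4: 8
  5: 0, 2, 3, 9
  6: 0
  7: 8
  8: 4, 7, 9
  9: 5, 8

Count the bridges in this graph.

removing 9-8 disconnects 9 from 8; removing 3-5 disconnects 3 from 5; removing 6-0 disconnects 6 from 0; removing 2-5 disconnects 2 from 5 — these are bridges.
In total 9 edges are bridges.

9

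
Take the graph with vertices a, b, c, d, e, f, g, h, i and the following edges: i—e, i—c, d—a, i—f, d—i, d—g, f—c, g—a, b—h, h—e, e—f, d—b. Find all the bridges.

none

The edges on the cycle d-g-a-d are not bridges since each lies on that cycle.
Every edge lies on some cycle, so there are no bridges.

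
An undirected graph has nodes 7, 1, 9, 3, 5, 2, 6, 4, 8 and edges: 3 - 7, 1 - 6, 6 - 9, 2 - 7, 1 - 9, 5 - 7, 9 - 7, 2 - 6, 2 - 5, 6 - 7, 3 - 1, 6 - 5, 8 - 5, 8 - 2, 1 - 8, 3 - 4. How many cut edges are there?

1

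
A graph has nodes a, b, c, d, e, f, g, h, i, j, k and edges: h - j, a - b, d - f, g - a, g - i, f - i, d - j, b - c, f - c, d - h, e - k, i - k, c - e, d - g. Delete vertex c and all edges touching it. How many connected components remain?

With c gone, the remaining components are: {a, b, d, e, f, g, h, i, j, k}.
That is 1 component.

1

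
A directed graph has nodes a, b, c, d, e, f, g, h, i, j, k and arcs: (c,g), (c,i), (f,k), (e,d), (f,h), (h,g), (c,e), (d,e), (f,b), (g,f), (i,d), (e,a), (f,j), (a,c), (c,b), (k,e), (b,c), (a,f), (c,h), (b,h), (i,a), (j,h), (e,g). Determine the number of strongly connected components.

1

{a, b, c, d, e, f, g, h, i, j, k} are all mutually reachable — one SCC of size 11.
That gives 1 strongly connected component.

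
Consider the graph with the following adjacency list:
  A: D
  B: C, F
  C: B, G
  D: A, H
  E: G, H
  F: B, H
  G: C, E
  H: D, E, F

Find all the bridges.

The edges on the cycle G-E-H-F-B-C-G are not bridges since each lies on that cycle.
But removing D-A disconnects D from A; removing H-D disconnects H from D — these are bridges.

A-D, D-H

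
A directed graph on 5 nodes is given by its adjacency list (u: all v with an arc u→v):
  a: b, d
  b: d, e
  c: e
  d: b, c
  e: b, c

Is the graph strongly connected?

There is no directed path from c to a, so the graph is not strongly connected.

No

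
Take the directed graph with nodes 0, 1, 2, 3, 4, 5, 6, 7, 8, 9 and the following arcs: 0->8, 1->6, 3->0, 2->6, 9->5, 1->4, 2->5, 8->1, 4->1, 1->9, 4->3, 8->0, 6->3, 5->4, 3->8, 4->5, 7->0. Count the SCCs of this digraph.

{0, 1, 3, 4, 5, 6, 8, 9} are all mutually reachable — one SCC of size 8.
{2} is an SCC by itself.
{7} is an SCC by itself.
That gives 3 strongly connected components.

3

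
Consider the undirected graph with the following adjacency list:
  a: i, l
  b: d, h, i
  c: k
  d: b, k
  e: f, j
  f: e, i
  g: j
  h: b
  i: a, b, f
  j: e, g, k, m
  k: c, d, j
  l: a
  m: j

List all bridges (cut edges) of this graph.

The edges on the cycle j-e-f-i-b-d-k-j are not bridges since each lies on that cycle.
But removing a-i disconnects a from i; removing a-l disconnects a from l; removing j-g disconnects j from g; removing c-k disconnects c from k — these are bridges.
In total 6 edges are bridges.

a-i, a-l, b-h, c-k, g-j, j-m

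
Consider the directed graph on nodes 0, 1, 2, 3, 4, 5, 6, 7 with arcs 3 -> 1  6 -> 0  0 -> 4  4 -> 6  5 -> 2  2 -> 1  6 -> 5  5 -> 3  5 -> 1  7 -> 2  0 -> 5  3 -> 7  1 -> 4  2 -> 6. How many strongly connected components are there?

1

{0, 1, 2, 3, 4, 5, 6, 7} are all mutually reachable — one SCC of size 8.
That gives 1 strongly connected component.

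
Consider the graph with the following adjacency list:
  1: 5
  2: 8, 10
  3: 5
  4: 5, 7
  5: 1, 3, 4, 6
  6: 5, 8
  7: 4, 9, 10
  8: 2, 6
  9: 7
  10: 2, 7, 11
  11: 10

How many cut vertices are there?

Removing 5 increases the component count from 1 to 3, so 5 is a cut vertex.
Removing 7 increases the component count from 1 to 2, so 7 is a cut vertex.
Removing 10 increases the component count from 1 to 2, so 10 is a cut vertex.
By contrast removing 1 leaves 1 component; it is not a cut vertex. No other vertex is a cut vertex either.

3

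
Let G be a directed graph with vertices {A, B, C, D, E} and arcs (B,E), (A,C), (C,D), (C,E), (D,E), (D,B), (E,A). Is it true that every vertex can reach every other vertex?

Yes

From E we can reach every vertex (A, B, C, D, E), and every vertex can reach E (A, B, C, D, E). So the whole graph is one strongly connected component.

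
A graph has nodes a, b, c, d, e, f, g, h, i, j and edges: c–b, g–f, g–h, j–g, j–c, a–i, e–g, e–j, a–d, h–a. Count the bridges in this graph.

7

The edges on the cycle e-j-g-e are not bridges since each lies on that cycle.
But removing h–a disconnects h from a; removing g–f disconnects g from f; removing a–d disconnects a from d; removing g–h disconnects g from h — these are bridges.
In total 7 edges are bridges.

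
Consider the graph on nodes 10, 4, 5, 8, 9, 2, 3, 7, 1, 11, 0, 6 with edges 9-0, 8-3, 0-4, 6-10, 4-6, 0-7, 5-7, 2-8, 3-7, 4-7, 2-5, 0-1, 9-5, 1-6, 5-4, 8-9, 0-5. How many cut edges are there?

1

The edges on the cycle 0-4-6-1-0 are not bridges since each lies on that cycle.
But removing 10-6 disconnects 10 from 6 — this is a bridge.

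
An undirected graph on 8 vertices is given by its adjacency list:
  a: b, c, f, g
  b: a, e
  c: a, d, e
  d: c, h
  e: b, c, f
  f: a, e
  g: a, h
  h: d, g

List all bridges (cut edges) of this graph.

The edges on the cycle c-a-g-h-d-c are not bridges since each lies on that cycle.
Every edge lies on some cycle, so there are no bridges.

none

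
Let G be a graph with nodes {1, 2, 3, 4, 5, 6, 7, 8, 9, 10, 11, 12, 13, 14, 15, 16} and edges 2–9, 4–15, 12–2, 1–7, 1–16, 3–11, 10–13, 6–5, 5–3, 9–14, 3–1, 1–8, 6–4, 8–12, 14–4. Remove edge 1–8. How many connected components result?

2

1 and 8 are still connected via 1-3-5-6-4-14-9-2-12-8, so the component count stays at 2.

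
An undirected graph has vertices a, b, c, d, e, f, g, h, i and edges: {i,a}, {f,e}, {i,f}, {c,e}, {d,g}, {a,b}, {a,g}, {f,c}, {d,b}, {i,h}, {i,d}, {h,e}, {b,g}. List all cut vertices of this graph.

Removing i increases the component count from 1 to 2, so i is a cut vertex.
By contrast removing e leaves 1 component; it is not a cut vertex. No other vertex is a cut vertex either.

i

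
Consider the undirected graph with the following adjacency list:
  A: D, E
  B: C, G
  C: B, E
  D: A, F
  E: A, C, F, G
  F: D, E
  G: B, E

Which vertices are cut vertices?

Removing E increases the component count from 1 to 2, so E is a cut vertex.
By contrast removing F leaves 1 component; it is not a cut vertex. No other vertex is a cut vertex either.

E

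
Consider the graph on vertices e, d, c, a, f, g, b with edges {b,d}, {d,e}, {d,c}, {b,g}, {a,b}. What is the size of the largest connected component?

6

f is isolated — a component by itself.
Starting from a we can reach a, b, c, d, e, g. That is one component of size 6.
The largest has 6 vertices.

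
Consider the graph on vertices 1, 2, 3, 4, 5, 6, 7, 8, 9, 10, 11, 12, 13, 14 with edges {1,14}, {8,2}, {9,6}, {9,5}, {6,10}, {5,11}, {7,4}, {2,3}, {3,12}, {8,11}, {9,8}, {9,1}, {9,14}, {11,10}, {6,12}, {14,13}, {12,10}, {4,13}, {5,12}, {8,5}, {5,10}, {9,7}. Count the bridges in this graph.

0

The edges on the cycle 9-8-2-3-12-6-9 are not bridges since each lies on that cycle.
Every edge lies on some cycle, so there are no bridges.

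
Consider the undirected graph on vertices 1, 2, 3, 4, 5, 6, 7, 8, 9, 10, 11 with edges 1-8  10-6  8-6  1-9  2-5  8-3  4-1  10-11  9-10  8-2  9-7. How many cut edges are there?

6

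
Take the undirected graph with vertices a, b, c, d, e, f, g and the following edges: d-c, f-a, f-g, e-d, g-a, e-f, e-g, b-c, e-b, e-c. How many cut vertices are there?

1

Removing e increases the component count from 1 to 2, so e is a cut vertex.
By contrast removing b leaves 1 component; it is not a cut vertex. No other vertex is a cut vertex either.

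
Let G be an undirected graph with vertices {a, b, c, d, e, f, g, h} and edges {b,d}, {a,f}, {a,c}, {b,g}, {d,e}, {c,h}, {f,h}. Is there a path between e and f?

No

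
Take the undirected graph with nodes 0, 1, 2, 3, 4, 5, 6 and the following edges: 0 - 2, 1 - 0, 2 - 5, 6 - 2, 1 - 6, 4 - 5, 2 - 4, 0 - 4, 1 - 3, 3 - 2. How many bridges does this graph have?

0

The edges on the cycle 1-6-2-0-1 are not bridges since each lies on that cycle.
Every edge lies on some cycle, so there are no bridges.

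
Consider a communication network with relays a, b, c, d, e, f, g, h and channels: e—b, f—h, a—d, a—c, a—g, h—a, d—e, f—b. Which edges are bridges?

The edges on the cycle f-h-a-d-e-b-f are not bridges since each lies on that cycle.
But removing a—c disconnects a from c; removing a—g disconnects a from g — these are bridges.

a-c, a-g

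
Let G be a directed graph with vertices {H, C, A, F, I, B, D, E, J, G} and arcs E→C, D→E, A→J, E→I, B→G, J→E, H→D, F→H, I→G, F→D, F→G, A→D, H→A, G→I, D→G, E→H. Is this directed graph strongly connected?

There is no directed path from C to G, so the graph is not strongly connected.

No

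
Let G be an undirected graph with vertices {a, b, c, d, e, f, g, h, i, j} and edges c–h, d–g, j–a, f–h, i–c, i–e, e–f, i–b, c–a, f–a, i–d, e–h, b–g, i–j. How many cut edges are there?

0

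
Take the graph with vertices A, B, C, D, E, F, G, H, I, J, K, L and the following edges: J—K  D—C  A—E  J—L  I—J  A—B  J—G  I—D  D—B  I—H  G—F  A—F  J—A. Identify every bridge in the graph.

The edges on the cycle I-D-B-A-J-I are not bridges since each lies on that cycle.
But removing C—D disconnects C from D; removing I—H disconnects I from H; removing L—J disconnects L from J; removing K—J disconnects K from J — these are bridges.
In total 5 edges are bridges.

A-E, C-D, H-I, J-K, J-L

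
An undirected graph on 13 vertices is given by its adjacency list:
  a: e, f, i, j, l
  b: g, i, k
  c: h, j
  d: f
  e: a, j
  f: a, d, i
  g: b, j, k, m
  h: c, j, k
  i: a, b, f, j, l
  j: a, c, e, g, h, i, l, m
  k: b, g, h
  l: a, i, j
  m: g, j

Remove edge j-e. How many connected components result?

1

j and e are still connected via j-a-e, so the component count stays at 1.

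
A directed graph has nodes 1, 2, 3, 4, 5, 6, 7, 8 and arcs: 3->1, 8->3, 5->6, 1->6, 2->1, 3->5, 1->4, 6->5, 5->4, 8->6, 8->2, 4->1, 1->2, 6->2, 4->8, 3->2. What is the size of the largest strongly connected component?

{1, 2, 3, 4, 5, 6, 8} are all mutually reachable — one SCC of size 7.
{7} is an SCC by itself.
The largest has 7 vertices.

7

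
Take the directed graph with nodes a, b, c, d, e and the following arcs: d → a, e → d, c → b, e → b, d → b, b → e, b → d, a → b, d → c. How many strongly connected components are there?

1

{a, b, c, d, e} are all mutually reachable — one SCC of size 5.
That gives 1 strongly connected component.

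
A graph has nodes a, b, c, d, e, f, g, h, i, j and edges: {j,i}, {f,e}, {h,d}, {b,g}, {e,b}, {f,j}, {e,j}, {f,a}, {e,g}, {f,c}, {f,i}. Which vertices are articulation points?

Removing e increases the component count from 2 to 3, so e is a cut vertex.
Removing f increases the component count from 2 to 4, so f is a cut vertex.
By contrast removing a leaves 2 components; it is not a cut vertex. No other vertex is a cut vertex either.

e, f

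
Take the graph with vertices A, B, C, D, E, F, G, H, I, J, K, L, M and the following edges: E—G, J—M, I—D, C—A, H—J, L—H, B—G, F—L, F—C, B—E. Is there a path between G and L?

The component containing G is {B, E, G}, and L is not in it.

No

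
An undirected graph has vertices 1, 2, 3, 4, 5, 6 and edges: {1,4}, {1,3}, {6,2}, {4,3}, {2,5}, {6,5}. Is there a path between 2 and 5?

Yes

From 2 we can reach 2, 5, 6, which includes 5.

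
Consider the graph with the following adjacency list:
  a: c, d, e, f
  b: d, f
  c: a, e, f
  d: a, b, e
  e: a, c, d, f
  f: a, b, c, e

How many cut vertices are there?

0

Removing e, for instance, still leaves 1 component. No single vertex removal increases the component count — the graph has no articulation points.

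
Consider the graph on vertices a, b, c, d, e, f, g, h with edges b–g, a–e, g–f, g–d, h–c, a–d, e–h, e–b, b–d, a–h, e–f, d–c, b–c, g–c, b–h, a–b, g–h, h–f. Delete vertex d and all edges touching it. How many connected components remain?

1

With d gone, the remaining components are: {a, b, c, e, f, g, h}.
That is 1 component.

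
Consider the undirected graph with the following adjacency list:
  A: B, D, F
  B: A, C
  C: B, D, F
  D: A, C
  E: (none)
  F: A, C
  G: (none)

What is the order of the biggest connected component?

5

G is isolated — a component by itself.
E is isolated — a component by itself.
Starting from A we can reach A, B, C, D, F. That is one component of size 5.
The largest has 5 vertices.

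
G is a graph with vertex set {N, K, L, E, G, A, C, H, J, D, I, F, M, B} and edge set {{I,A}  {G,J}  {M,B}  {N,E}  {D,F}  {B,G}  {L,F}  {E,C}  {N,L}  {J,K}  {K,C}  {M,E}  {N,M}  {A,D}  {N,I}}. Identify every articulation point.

N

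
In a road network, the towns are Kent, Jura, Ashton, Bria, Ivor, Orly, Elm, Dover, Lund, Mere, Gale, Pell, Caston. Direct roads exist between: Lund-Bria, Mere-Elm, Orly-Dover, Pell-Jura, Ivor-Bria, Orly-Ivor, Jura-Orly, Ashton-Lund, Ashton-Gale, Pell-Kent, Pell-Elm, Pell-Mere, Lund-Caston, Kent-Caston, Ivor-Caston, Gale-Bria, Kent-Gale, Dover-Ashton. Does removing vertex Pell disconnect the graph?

Yes

Deleting Pell raises the number of components from 1 to 2, so Pell is a cut vertex.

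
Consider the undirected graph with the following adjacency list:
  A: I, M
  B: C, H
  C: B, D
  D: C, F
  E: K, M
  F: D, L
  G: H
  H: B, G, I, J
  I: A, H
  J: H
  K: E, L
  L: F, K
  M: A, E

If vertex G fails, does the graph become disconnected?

No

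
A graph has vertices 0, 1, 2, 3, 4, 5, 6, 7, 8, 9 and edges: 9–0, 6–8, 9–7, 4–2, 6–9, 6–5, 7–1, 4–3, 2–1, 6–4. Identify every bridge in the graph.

The edges on the cycle 6-9-7-1-2-4-6 are not bridges since each lies on that cycle.
But removing 0–9 disconnects 0 from 9; removing 8–6 disconnects 8 from 6; removing 3–4 disconnects 3 from 4; removing 5–6 disconnects 5 from 6 — these are bridges.

0-9, 3-4, 5-6, 6-8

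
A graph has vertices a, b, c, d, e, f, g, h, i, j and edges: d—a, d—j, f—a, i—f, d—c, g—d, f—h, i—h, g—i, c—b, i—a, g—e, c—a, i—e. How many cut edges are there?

2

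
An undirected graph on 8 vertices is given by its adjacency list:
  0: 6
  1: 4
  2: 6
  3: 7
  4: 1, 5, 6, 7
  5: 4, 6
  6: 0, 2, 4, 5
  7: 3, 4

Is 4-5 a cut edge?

After removing 4-5, the path 4-6-5 still connects them, so the edge is not a bridge.

No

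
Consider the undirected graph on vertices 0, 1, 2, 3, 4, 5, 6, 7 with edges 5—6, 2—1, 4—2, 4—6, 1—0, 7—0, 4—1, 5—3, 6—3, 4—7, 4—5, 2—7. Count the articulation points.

1

Removing 4 increases the component count from 1 to 2, so 4 is a cut vertex.
By contrast removing 1 leaves 1 component; it is not a cut vertex. No other vertex is a cut vertex either.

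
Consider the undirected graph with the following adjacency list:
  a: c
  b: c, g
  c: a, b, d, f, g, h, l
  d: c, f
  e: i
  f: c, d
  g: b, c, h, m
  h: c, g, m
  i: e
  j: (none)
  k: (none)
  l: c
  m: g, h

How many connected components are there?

4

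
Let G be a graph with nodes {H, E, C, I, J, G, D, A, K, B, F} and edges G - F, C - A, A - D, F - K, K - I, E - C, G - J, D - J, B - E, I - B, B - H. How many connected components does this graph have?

1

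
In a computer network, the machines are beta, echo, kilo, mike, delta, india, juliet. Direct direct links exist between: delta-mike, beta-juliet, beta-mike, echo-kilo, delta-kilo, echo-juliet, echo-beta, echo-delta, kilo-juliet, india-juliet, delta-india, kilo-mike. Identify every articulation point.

none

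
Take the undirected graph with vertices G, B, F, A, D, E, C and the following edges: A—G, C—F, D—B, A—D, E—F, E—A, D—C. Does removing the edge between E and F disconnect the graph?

After removing E—F, the path E-A-D-C-F still connects them, so the edge is not a bridge.

No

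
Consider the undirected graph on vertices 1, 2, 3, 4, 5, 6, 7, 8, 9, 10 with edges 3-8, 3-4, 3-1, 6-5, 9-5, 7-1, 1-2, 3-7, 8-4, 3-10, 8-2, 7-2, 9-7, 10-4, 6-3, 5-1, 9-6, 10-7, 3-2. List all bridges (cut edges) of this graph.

none

The edges on the cycle 3-10-4-8-3 are not bridges since each lies on that cycle.
Every edge lies on some cycle, so there are no bridges.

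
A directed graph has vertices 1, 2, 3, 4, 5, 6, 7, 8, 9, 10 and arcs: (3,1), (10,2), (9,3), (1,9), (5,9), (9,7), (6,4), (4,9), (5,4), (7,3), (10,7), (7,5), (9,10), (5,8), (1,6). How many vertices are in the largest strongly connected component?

{1, 3, 4, 5, 6, 7, 9, 10} are all mutually reachable — one SCC of size 8.
{2} is an SCC by itself.
{8} is an SCC by itself.
The largest has 8 vertices.

8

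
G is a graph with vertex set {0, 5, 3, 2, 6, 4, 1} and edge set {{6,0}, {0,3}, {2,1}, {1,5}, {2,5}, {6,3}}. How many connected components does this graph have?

3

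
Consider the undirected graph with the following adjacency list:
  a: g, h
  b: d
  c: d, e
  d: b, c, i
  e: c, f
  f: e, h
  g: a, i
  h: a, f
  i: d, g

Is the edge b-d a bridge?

Removing b-d leaves no path between b and d: the component count goes from 1 to 2. So it is a bridge.

Yes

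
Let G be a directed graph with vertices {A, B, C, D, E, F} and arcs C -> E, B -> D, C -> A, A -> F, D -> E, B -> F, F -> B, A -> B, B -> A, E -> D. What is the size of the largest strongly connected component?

{A, B, F} are all mutually reachable — one SCC of size 3.
{D, E} are all mutually reachable — one SCC of size 2.
{C} is an SCC by itself.
The largest has 3 vertices.

3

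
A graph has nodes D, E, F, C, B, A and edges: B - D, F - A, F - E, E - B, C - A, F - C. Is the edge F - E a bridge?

Removing F - E leaves no path between F and E: the component count goes from 1 to 2. So it is a bridge.

Yes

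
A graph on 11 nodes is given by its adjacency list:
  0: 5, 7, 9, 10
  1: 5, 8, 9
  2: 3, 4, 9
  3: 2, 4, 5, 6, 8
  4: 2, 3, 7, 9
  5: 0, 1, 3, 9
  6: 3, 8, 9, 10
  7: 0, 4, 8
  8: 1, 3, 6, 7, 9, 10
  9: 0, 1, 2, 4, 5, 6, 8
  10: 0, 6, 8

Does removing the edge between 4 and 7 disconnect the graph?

No

After removing 4-7, the path 4-9-0-7 still connects them, so the edge is not a bridge.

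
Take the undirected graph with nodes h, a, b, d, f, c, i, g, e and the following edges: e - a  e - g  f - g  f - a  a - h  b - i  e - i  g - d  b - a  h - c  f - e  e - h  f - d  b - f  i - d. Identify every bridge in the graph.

The edges on the cycle e-i-d-g-e are not bridges since each lies on that cycle.
But removing h - c disconnects h from c — this is a bridge.

c-h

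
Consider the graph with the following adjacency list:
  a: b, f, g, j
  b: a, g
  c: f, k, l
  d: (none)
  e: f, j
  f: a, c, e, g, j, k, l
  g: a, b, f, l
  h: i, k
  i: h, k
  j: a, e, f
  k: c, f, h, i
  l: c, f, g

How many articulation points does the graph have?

1

Removing k increases the component count from 2 to 3, so k is a cut vertex.
By contrast removing i leaves 2 components; it is not a cut vertex. No other vertex is a cut vertex either.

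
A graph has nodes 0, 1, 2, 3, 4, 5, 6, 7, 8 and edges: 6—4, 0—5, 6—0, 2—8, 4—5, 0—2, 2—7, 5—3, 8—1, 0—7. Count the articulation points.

4

Removing 0 increases the component count from 1 to 2, so 0 is a cut vertex.
Removing 2 increases the component count from 1 to 2, so 2 is a cut vertex.
Removing 5 increases the component count from 1 to 2, so 5 is a cut vertex.
Likewise 8 is a cut vertex.
By contrast removing 3 leaves 1 component; it is not a cut vertex. No other vertex is a cut vertex either.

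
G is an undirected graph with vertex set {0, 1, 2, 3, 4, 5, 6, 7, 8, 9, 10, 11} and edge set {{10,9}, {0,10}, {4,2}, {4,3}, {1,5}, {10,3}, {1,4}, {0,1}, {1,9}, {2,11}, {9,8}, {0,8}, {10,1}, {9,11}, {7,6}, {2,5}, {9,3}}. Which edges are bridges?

6-7

The edges on the cycle 1-4-2-5-1 are not bridges since each lies on that cycle.
But removing 7—6 disconnects 7 from 6 — this is a bridge.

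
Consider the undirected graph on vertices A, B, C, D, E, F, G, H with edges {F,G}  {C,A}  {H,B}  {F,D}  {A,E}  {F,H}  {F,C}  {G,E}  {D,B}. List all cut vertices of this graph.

Removing F increases the component count from 1 to 2, so F is a cut vertex.
By contrast removing H leaves 1 component; it is not a cut vertex. No other vertex is a cut vertex either.

F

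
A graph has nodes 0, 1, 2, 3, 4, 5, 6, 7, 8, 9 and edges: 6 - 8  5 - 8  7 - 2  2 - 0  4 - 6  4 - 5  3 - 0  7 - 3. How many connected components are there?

4

1 is isolated — a component by itself.
9 is isolated — a component by itself.
Starting from 0 we can reach 0, 2, 3, 7. That is one component of size 4.
Starting from 4 we can reach 4, 5, 6, 8. That is one component of size 4.
Total: 4 components.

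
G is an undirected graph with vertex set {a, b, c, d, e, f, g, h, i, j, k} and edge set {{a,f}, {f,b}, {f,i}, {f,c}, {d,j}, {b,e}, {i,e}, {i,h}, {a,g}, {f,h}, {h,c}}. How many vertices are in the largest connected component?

k is isolated — a component by itself.
Starting from d we can reach d, j. That is one component of size 2.
Starting from a we can reach a, b, c, e, f, g, h, i. That is one component of size 8.
The largest has 8 vertices.

8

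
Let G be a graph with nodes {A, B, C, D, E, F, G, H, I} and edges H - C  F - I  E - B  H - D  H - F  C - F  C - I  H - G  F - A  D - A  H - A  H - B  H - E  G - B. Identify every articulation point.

H

Removing H increases the component count from 1 to 2, so H is a cut vertex.
By contrast removing C leaves 1 component; it is not a cut vertex. No other vertex is a cut vertex either.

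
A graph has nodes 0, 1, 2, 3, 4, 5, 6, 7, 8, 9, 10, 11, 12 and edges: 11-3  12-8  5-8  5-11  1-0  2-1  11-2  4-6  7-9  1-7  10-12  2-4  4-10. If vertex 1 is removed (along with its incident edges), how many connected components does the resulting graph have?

3

With 1 gone, the remaining components are: {0}; {7, 9}; {2, 3, 4, 5, 6, 8, 10, 11, 12}.
That is 3 components.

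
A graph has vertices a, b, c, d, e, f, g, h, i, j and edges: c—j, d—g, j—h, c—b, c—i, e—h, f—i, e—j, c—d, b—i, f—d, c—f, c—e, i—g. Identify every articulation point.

Removing c increases the component count from 2 to 3, so c is a cut vertex.
By contrast removing b leaves 2 components; it is not a cut vertex. No other vertex is a cut vertex either.

c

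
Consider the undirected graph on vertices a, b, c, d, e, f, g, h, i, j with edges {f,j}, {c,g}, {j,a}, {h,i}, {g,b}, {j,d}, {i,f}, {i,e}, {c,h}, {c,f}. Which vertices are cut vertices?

Removing c increases the component count from 1 to 2, so c is a cut vertex.
Removing f increases the component count from 1 to 2, so f is a cut vertex.
Removing g increases the component count from 1 to 2, so g is a cut vertex.
Likewise i, j are cut vertices.
By contrast removing a leaves 1 component; it is not a cut vertex. No other vertex is a cut vertex either.

c, f, g, i, j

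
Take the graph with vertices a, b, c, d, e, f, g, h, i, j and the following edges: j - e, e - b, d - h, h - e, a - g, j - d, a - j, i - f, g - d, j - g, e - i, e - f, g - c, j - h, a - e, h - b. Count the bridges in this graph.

1

The edges on the cycle e-i-f-e are not bridges since each lies on that cycle.
But removing c - g disconnects c from g — this is a bridge.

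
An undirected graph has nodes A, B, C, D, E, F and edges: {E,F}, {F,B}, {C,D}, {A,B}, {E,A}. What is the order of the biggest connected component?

4

Starting from C we can reach C, D. That is one component of size 2.
Starting from A we can reach A, B, E, F. That is one component of size 4.
The largest has 4 vertices.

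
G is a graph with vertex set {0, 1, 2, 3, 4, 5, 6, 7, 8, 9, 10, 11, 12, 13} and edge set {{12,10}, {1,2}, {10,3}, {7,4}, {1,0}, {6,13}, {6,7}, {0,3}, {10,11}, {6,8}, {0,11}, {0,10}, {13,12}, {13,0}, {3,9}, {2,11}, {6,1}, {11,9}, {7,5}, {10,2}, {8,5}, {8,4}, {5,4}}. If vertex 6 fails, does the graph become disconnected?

Yes

Deleting 6 raises the number of components from 1 to 2, so 6 is a cut vertex.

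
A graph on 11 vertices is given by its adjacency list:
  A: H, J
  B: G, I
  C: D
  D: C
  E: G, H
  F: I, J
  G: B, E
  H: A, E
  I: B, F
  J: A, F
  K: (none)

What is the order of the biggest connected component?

8

K is isolated — a component by itself.
Starting from C we can reach C, D. That is one component of size 2.
Starting from A we can reach A, B, E, F, G, H, I, J. That is one component of size 8.
The largest has 8 vertices.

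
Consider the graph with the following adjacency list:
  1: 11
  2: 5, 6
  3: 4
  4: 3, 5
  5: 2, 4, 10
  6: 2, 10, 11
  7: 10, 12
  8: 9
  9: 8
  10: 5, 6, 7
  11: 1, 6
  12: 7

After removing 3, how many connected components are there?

With 3 gone, the remaining components are: {8, 9}; {1, 2, 4, 5, 6, 7, 10, 11, 12}.
That is 2 components.

2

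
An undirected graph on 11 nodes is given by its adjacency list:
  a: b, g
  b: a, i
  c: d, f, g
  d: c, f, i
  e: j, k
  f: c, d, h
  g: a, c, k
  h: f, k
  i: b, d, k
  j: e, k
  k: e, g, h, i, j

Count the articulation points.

Removing k increases the component count from 1 to 2, so k is a cut vertex.
By contrast removing i leaves 1 component; it is not a cut vertex. No other vertex is a cut vertex either.

1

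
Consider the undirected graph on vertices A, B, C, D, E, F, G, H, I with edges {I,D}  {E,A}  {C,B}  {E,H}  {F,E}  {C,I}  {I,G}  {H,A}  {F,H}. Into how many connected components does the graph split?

2

Starting from A we can reach A, E, F, H. That is one component of size 4.
Starting from B we can reach B, C, D, G, I. That is one component of size 5.
Total: 2 components.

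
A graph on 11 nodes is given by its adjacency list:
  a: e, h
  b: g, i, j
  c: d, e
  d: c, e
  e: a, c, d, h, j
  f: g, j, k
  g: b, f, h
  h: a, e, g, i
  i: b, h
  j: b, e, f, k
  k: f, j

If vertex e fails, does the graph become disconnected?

Yes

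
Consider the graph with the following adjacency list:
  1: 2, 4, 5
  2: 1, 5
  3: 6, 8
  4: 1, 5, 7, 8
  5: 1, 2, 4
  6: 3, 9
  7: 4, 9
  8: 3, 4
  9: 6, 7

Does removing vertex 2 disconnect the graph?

Deleting 2 leaves 1 component (was 1) (its neighbors 1, 5 remain connected to each other), so 2 is not a cut vertex.

No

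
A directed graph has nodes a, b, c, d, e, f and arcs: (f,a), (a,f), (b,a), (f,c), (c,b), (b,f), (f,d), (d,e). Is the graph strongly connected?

There is no directed path from d to b, so the graph is not strongly connected.

No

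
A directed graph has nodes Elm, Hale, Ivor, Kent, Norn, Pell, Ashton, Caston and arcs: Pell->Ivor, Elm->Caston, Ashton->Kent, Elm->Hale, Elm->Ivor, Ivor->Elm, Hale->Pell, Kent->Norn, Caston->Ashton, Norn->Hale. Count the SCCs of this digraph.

1

{Elm, Hale, Ivor, Kent, Norn, Pell, Ashton, Caston} are all mutually reachable — one SCC of size 8.
That gives 1 strongly connected component.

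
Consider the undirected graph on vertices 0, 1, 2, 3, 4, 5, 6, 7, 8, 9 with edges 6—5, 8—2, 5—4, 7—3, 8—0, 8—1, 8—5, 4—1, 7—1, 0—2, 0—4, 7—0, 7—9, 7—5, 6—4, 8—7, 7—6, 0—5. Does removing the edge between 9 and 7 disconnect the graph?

Removing 9—7 leaves no path between 9 and 7: the component count goes from 1 to 2. So it is a bridge.

Yes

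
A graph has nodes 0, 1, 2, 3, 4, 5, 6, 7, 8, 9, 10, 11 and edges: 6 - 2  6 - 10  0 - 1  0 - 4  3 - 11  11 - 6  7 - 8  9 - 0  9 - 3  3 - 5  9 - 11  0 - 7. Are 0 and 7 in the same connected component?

From 0 we can reach 0, 1, 2, 3, 4, 5, 6, 7, 8, 9, 10, 11, which includes 7.

Yes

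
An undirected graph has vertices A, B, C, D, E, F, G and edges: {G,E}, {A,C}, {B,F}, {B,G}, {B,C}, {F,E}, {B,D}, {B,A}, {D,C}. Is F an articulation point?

No

Deleting F leaves 1 component (was 1) (its neighbors B, E remain connected to each other), so F is not a cut vertex.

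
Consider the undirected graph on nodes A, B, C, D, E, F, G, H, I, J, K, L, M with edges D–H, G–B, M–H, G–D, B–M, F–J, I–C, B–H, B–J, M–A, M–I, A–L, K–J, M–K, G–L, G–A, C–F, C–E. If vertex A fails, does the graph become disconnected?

Deleting A leaves 1 component (was 1) (its neighbors G, L, M remain connected to each other), so A is not a cut vertex.

No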